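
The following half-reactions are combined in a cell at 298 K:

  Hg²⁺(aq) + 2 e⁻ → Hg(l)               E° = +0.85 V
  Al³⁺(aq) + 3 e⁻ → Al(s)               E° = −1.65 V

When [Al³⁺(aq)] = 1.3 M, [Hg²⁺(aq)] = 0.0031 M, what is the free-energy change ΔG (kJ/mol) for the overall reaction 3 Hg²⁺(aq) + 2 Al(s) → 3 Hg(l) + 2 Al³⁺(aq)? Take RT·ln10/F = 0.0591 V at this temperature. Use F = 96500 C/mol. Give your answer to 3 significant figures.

The standard cell potential is +0.85 − (−1.65) = +2.50 V, with n = 6 electrons in the balanced equation.
Q = [Al³⁺(aq)]^2 / [Hg²⁺(aq)]^3 = 5.67×10^7, so log Q = 7.754 and E = +2.50 − (0.0591/6)(7.754) = +2.4236 V.
Then ΔG = −nFE = −6 × 96500 × +2.4236 J/mol = −1400 kJ/mol.

−1400 kJ/mol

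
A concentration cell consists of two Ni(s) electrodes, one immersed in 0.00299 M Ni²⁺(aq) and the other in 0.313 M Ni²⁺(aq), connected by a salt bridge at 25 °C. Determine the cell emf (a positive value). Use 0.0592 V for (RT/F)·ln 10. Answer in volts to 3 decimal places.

For a concentration cell E°cell = 0, since both electrodes use the same couple.
The compartment with the higher Ni²⁺(aq) concentration (0.313 M) acts as the cathode; ions are reduced there and produced at the dilute (0.00299 M) anode.
With n = 2, Ecell = −(0.0592/2)·log([dilute]/[conc]) = −(0.0592/2)·log(0.00299/0.313) = +0.060 V.

0.060 V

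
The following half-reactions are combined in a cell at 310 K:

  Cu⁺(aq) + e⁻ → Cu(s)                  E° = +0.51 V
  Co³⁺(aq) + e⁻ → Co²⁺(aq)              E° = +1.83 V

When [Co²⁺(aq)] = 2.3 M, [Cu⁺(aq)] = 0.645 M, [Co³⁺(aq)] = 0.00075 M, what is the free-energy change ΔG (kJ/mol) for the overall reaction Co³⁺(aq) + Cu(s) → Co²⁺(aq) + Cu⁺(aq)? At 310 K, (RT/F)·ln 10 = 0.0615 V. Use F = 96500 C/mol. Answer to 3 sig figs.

−108 kJ/mol

The standard cell potential is +1.83 − (+0.51) = +1.32 V, with n = 1 electron in the balanced equation.
Here Q = ([Co²⁺(aq)]·[Cu⁺(aq)]) / [Co³⁺(aq)] = 1.98×10^3 (log Q = 3.296), giving E = +1.32 − (0.0615/1)·(3.296) = +1.1173 V.
ΔG = −nFE = −(1)(96500)(+1.1173) J/mol = −108 kJ/mol.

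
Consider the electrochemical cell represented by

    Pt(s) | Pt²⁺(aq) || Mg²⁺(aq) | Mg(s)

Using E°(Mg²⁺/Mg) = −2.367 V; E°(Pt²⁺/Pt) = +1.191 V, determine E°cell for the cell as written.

−3.558 V

By convention the left-hand electrode in cell notation is the anode (oxidation) and the right-hand electrode is the cathode (reduction).
E°cell = E°(right) − E°(left) = −2.367 − (+1.191) = −3.558 V.
The negative sign shows that, as written, the cell would require an external voltage to drive the reaction.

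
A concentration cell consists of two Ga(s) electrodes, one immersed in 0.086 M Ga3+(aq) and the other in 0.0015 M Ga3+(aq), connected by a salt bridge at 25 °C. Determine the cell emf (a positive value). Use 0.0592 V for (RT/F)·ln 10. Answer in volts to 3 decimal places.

0.035 V

For a concentration cell E°cell = 0, since both electrodes use the same couple.
The compartment with the higher Ga3+(aq) concentration (0.086 M) acts as the cathode; ions are reduced there and produced at the dilute (0.0015 M) anode.
With n = 3, Ecell = −(0.0592/3)·log([dilute]/[conc]) = −(0.0592/3)·log(0.0015/0.086) = +0.035 V.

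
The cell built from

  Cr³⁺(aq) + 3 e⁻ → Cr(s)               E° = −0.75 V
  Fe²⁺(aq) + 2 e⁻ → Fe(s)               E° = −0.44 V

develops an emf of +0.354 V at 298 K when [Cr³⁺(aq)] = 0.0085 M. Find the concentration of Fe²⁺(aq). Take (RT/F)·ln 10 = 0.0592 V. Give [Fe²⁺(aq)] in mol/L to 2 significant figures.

1.3 M

With Fe²⁺/Fe at the cathode and Cr³⁺/Cr at the anode, E°cell = −0.44 − (−0.75) = +0.31 V (n = 6).
Rearranging E = E° − (0.0592/n)·log Q gives log Q = 6(+0.31 − (+0.354))/0.0592 = −4.459.
For 3 Fe²⁺(aq) + 2 Cr(s) → 3 Fe(s) + 2 Cr³⁺(aq), the reaction quotient is Q = [Cr³⁺(aq)]^2 / [Fe²⁺(aq)]^3.
Isolating [Fe²⁺(aq)] in Q = 10^{−4.459} yields log [Fe²⁺(aq)] = 0.106, i.e. 1.3 M.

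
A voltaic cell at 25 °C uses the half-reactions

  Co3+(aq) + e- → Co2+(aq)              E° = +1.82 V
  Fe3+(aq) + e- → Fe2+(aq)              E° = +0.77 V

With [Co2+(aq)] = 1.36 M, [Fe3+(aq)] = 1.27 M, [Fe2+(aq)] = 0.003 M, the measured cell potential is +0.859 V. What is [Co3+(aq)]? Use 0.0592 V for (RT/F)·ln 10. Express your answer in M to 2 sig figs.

0.34 M

Co³⁺/Co²⁺ is the cathode (higher E°); E°cell = +1.82 − (+0.77) = +1.05 V with n = 1.
Rearranging E = E° − (0.0592/n)·log Q gives log Q = 1(+1.05 − (+0.859))/0.0592 = 3.226.
Balancing electrons gives Co3+(aq) + Fe2+(aq) → Co2+(aq) + Fe3+(aq); thus Q = ([Co2+(aq)]·[Fe3+(aq)]) / ([Co3+(aq)]·[Fe2+(aq)]).
Solving for the unknown gives log [Co3+(aq)] = −0.466, so [Co3+(aq)] ≈ 0.34 M.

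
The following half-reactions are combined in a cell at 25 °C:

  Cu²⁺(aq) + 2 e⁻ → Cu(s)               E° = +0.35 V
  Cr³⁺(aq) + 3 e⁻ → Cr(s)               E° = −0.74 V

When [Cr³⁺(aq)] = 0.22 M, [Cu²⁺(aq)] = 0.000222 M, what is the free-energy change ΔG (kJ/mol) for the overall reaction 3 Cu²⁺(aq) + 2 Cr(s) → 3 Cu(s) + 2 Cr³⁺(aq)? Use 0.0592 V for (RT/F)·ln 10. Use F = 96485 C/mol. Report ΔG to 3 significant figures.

−576 kJ/mol

The standard cell potential is +0.35 − (−0.74) = +1.09 V, with n = 6 electrons in the balanced equation.
Here Q = [Cr³⁺(aq)]^2 / [Cu²⁺(aq)]^3 = 4.42×10^9 (log Q = 9.646), giving E = +1.09 − (0.0592/6)·(9.646) = +0.9948 V.
Finally ΔG = −nFE = −(6)(96485 C/mol)(+0.9948 V) = −576 kJ/mol.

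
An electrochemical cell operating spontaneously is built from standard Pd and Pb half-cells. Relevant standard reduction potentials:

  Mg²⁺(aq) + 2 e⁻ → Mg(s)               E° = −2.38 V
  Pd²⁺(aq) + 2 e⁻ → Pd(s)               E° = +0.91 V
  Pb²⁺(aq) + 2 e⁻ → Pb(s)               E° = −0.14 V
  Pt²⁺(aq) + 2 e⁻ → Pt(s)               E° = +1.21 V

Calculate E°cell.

Of the two couples in this cell, the one with the more positive reduction potential is reduced at the cathode: here that is Pd²⁺/Pd (+0.91 V); Pb²⁺/Pb (−0.14 V) is the anode.
E°cell = E°(cathode) − E°(anode) = +0.91 − (−0.14) = +1.05 V.

+1.05 V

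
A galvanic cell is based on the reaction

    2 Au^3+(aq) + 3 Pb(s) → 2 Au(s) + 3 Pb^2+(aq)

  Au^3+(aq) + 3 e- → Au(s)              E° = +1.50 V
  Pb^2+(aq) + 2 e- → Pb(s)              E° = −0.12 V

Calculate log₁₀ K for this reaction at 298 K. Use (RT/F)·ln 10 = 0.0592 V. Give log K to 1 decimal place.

log K = 164.2

The Au³⁺/Au couple is reduced (cathode); E°cell = +1.50 − (−0.12) = +1.62 V with n = 6.
At equilibrium E = 0, so log K = nE°cell / 0.0592 = (6)(+1.62) / 0.0592 = 164.2.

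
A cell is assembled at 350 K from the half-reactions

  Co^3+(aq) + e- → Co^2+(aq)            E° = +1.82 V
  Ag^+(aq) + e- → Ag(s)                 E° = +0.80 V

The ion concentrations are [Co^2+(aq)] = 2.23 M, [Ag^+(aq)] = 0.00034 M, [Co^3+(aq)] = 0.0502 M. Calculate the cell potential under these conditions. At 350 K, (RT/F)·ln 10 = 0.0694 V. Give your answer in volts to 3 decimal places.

Since E°(Co³⁺/Co²⁺) > E°(Ag⁺/Ag), Co³⁺/Co²⁺ serves as the cathode.
E°cell = E°cat − E°an = +1.82 − (+0.80) = +1.02 V; n = 1.
The balanced reaction is Co^3+(aq) + Ag(s) → Co^2+(aq) + Ag^+(aq), so Q = ([Co^2+(aq)]·[Ag^+(aq)]) / [Co^3+(aq)] = 0.0151 and log Q = −1.821.
E = E° − (0.0694/n)·log Q = +1.02 − (0.0694/1)(−1.821) = +1.146 V.

+1.146 V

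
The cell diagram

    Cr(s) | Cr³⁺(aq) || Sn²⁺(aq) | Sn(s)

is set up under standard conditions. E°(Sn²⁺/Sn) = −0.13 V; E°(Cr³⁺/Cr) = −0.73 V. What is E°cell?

+0.60 V

By convention the left-hand electrode in cell notation is the anode (oxidation) and the right-hand electrode is the cathode (reduction).
E°cell = E°(right) − E°(left) = −0.13 − (−0.73) = +0.60 V.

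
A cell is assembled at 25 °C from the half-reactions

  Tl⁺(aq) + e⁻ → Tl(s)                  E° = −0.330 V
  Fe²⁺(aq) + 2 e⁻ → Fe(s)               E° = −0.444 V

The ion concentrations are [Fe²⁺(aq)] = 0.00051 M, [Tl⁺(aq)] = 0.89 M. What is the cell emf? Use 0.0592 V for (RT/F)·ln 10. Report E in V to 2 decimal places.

The Tl⁺/Tl couple has the more positive E°, so it is the cathode; Fe²⁺/Fe is the anode.
E°cell = E°cat − E°an = −0.330 − (−0.444) = +0.114 V; n = 2.
Balancing gives 2 Tl⁺(aq) + Fe(s) → 2 Tl(s) + Fe²⁺(aq); hence Q = [Fe²⁺(aq)] / [Tl⁺(aq)]^2 = 0.000644 (log Q = −3.191).
E = E° − (0.0592/n)·log Q = +0.114 − (0.0592/2)(−3.191) = +0.21 V.

+0.21 V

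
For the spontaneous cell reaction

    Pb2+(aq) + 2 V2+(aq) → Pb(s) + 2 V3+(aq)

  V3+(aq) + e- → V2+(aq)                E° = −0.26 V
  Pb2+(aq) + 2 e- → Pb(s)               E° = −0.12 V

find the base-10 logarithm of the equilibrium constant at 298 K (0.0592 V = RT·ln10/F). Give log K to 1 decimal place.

The Pb²⁺/Pb couple is reduced (cathode); E°cell = −0.12 − (−0.26) = +0.14 V with n = 2.
At equilibrium E = 0, so log K = nE°cell / 0.0592 = (2)(+0.14) / 0.0592 = 4.7.

log K = 4.7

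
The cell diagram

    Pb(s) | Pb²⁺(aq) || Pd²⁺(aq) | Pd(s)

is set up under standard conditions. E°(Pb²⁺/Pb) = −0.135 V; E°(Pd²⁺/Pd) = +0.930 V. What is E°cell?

By convention the left-hand electrode in cell notation is the anode (oxidation) and the right-hand electrode is the cathode (reduction).
E°cell = E°(right) − E°(left) = +0.930 − (−0.135) = +1.065 V.

+1.065 V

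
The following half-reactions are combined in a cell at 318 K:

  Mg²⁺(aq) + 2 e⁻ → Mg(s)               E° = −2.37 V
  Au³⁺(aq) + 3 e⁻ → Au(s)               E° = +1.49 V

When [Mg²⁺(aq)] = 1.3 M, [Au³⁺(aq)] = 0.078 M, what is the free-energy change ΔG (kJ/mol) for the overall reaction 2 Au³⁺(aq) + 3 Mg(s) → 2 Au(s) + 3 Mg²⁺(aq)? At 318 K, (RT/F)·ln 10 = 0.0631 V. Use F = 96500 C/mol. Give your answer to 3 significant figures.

E°cell = +1.49 − (−2.37) = +3.86 V; the balanced reaction transfers n = 6 electrons.
Q = [Mg²⁺(aq)]^3 / [Au³⁺(aq)]^2 = 361, so log Q = 2.558 and E = +3.86 − (0.0631/6)(2.558) = +3.8331 V.
ΔG = −nFE = −(6)(96500)(+3.8331) J/mol = −2220 kJ/mol.

−2220 kJ/mol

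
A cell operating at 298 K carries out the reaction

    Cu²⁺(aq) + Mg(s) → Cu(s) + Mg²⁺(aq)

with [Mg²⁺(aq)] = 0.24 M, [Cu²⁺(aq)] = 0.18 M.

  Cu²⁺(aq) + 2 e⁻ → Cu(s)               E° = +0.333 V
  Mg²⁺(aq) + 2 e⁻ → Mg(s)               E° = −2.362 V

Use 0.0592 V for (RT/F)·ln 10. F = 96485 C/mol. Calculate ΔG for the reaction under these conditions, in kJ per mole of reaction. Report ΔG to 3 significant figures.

The standard cell potential is +0.333 − (−2.362) = +2.695 V, with n = 2 electrons in the balanced equation.
Q = [Mg²⁺(aq)] / [Cu²⁺(aq)] = 1.33, so log Q = 0.125 and E = +2.695 − (0.0592/2)(0.125) = +2.6913 V.
Then ΔG = −nFE = −2 × 96485 × +2.6913 J/mol = −519 kJ/mol.

−519 kJ/mol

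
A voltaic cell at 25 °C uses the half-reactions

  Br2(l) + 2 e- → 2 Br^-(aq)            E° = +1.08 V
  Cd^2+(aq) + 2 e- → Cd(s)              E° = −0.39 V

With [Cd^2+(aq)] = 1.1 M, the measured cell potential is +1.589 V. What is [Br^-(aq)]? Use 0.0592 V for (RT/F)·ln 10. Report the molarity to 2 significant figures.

0.0093 M

Br₂/Br⁻ is the cathode (higher E°); E°cell = +1.08 − (−0.39) = +1.47 V with n = 2.
Since E = E° − (0.0592/n)·log Q, log Q = n(E° − E)/0.0592 = −4.020.
The balanced reaction is Br2(l) + Cd(s) → 2 Br^-(aq) + Cd^2+(aq), so Q = [Br^-(aq)]^2·[Cd^2+(aq)].
Solving for the unknown gives log [Br^-(aq)] = −2.031, so [Br^-(aq)] ≈ 0.0093 M.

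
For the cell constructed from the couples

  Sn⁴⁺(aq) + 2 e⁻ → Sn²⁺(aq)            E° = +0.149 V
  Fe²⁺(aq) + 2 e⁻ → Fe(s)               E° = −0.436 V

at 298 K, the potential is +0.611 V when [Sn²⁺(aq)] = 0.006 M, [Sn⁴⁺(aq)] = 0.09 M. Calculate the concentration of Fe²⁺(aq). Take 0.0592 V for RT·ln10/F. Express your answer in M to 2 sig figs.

2.0 M

Sn⁴⁺/Sn²⁺ is the cathode (higher E°); E°cell = +0.149 − (−0.436) = +0.585 V with n = 2.
From the Nernst equation, log Q = n(E° − E)/0.0592 = 2·(+0.585 − (+0.611))/0.0592 = −0.878.
The balanced reaction is Sn⁴⁺(aq) + Fe(s) → Sn²⁺(aq) + Fe²⁺(aq), so Q = ([Sn²⁺(aq)]·[Fe²⁺(aq)]) / [Sn⁴⁺(aq)].
Substituting the known concentrations and solving, log [Fe²⁺(aq)] = 0.298 and [Fe²⁺(aq)] = 2.0 M.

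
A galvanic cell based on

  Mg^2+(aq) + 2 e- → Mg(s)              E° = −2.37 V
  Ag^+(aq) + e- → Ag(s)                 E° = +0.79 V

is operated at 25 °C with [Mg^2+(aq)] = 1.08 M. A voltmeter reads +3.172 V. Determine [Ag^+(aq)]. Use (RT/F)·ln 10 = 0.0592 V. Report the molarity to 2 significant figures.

Ag⁺/Ag is the cathode (higher E°); E°cell = +0.79 − (−2.37) = +3.16 V with n = 2.
From the Nernst equation, log Q = n(E° − E)/0.0592 = 2·(+3.16 − (+3.172))/0.0592 = −0.405.
Balancing electrons gives 2 Ag^+(aq) + Mg(s) → 2 Ag(s) + Mg^2+(aq); thus Q = [Mg^2+(aq)] / [Ag^+(aq)]^2.
Substituting the known concentrations and solving, log [Ag^+(aq)] = 0.219 and [Ag^+(aq)] = 1.7 M.

1.7 M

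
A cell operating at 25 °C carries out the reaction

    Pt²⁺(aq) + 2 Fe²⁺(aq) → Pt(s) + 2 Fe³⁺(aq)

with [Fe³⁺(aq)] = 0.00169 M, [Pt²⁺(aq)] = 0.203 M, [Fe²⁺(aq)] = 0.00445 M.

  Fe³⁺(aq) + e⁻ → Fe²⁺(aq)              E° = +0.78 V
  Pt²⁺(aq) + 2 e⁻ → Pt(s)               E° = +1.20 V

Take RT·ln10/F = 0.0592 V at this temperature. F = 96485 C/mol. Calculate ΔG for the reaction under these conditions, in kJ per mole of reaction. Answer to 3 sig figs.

−81.9 kJ/mol

The standard cell potential is +1.20 − (+0.78) = +0.42 V, with n = 2 electrons in the balanced equation.
Q = [Fe³⁺(aq)]^2 / ([Pt²⁺(aq)]·[Fe²⁺(aq)]^2) = 0.71, so log Q = −0.148 and E = +0.42 − (0.0592/2)(−0.148) = +0.4244 V.
Finally ΔG = −nFE = −(2)(96485 C/mol)(+0.4244 V) = −81.9 kJ/mol.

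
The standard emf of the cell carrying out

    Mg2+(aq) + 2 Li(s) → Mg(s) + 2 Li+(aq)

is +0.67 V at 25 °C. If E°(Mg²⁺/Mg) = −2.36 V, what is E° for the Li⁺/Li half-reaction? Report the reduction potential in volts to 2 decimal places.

In the reaction as written the Mg²⁺/Mg couple is reduced (cathode) and Li⁺/Li is oxidized (anode), so E°cell = E°(Mg²⁺/Mg) − E°(Li⁺/Li).
E°(Li⁺/Li) = E°(cathode) − E°cell = −2.36 − (+0.67) = −3.03 V.

−3.03 V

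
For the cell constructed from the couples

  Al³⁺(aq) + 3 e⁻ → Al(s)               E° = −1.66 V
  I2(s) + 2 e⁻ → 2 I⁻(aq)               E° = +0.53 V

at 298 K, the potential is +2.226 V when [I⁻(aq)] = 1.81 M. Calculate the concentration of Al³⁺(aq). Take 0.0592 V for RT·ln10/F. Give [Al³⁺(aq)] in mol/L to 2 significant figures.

0.0025 M

I₂/I⁻ is the cathode (higher E°); E°cell = +0.53 − (−1.66) = +2.19 V with n = 6.
Rearranging E = E° − (0.0592/n)·log Q gives log Q = 6(+2.19 − (+2.226))/0.0592 = −3.649.
The balanced reaction is 3 I2(s) + 2 Al(s) → 6 I⁻(aq) + 2 Al³⁺(aq), so Q = [I⁻(aq)]^6·[Al³⁺(aq)]^2.
Substituting the known concentrations and solving, log [Al³⁺(aq)] = −2.598 and [Al³⁺(aq)] = 0.0025 M.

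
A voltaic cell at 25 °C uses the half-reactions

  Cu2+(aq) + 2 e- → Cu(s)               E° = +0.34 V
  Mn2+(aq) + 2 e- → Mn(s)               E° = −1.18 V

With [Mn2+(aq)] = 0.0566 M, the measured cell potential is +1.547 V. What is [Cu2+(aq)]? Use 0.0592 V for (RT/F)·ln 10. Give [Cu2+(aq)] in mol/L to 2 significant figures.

0.46 M

The Cu²⁺/Cu couple has the larger reduction potential, so it is the cathode: E°cell = +0.34 − (−1.18) = +1.52 V and n = 2.
Rearranging E = E° − (0.0592/n)·log Q gives log Q = 2(+1.52 − (+1.547))/0.0592 = −0.912.
For Cu2+(aq) + Mn(s) → Cu(s) + Mn2+(aq), the reaction quotient is Q = [Mn2+(aq)] / [Cu2+(aq)].
Substituting the known concentrations and solving, log [Cu2+(aq)] = −0.335 and [Cu2+(aq)] = 0.46 M.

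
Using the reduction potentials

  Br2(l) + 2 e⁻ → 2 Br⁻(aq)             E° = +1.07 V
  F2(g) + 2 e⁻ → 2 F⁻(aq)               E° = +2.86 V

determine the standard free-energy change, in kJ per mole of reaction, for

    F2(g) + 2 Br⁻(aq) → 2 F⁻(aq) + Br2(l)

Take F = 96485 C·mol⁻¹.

−345 kJ/mol

In the reaction as written F2(g) is reduced, so the F₂/F⁻ couple is the cathode and Br₂/Br⁻ is the anode.
E°cell = +2.86 − (+1.07) = +1.79 V; balancing electrons gives n = 2.
ΔG° = −nFE°cell = −(2)(96485)(+1.79) J/mol = −345 kJ/mol.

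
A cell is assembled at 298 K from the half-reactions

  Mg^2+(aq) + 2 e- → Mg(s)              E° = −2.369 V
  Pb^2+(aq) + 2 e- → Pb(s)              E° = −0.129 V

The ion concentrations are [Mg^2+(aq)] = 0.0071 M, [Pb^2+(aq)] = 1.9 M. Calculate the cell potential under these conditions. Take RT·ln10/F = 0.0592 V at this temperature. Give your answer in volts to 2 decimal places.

The Pb²⁺/Pb couple has the more positive E°, so it is the cathode; Mg²⁺/Mg is the anode.
E°cell = E°cat − E°an = −0.129 − (−2.369) = +2.240 V; n = 2.
For the overall reaction Pb^2+(aq) + Mg(s) → Pb(s) + Mg^2+(aq), Q = [Mg^2+(aq)] / [Pb^2+(aq)] = 0.00374, giving log Q = −2.427.
Applying E = E° − (RT ln10/nF)·log Q gives +2.240 − (0.0592/2)(−2.427) = +2.31 V.

+2.31 V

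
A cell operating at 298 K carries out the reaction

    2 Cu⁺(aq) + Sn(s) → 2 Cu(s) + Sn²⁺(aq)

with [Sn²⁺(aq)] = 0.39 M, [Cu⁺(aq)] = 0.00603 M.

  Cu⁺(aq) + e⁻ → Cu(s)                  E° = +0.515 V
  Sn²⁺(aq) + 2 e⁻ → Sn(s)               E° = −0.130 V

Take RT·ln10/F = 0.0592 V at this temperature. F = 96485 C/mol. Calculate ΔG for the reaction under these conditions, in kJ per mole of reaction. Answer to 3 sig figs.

−101 kJ/mol

The standard cell potential is +0.515 − (−0.130) = +0.645 V, with n = 2 electrons in the balanced equation.
Here Q = [Sn²⁺(aq)] / [Cu⁺(aq)]^2 = 1.07×10^4 (log Q = 4.030), giving E = +0.645 − (0.0592/2)·(4.030) = +0.5257 V.
ΔG = −nFE = −(2)(96485)(+0.5257) J/mol = −101 kJ/mol.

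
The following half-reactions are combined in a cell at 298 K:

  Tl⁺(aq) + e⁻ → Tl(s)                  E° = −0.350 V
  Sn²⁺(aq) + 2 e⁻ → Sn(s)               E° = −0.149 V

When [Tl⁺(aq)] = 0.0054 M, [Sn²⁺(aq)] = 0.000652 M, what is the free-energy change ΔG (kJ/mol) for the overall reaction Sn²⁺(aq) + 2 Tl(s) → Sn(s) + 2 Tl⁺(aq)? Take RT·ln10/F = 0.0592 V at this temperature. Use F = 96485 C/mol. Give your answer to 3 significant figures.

With Sn²⁺/Sn reduced at the cathode, E°cell = −0.149 − (−0.350) = +0.201 V and n = 2.
Here Q = [Tl⁺(aq)]^2 / [Sn²⁺(aq)] = 0.0447 (log Q = −1.349), giving E = +0.201 − (0.0592/2)·(−1.349) = +0.2409 V.
Then ΔG = −nFE = −2 × 96485 × +0.2409 J/mol = −46.5 kJ/mol.

−46.5 kJ/mol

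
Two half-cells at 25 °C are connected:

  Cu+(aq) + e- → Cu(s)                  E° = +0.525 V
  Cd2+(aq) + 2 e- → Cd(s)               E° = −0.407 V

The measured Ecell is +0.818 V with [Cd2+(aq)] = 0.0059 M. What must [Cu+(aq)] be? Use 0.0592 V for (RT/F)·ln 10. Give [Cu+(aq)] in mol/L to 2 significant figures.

With Cu⁺/Cu at the cathode and Cd²⁺/Cd at the anode, E°cell = +0.525 − (−0.407) = +0.932 V (n = 2).
From the Nernst equation, log Q = n(E° − E)/0.0592 = 2·(+0.932 − (+0.818))/0.0592 = 3.851.
Balancing electrons gives 2 Cu+(aq) + Cd(s) → 2 Cu(s) + Cd2+(aq); thus Q = [Cd2+(aq)] / [Cu+(aq)]^2.
Isolating [Cu+(aq)] in Q = 10^{3.851} yields log [Cu+(aq)] = −3.040, i.e. 0.00091 M.

0.00091 M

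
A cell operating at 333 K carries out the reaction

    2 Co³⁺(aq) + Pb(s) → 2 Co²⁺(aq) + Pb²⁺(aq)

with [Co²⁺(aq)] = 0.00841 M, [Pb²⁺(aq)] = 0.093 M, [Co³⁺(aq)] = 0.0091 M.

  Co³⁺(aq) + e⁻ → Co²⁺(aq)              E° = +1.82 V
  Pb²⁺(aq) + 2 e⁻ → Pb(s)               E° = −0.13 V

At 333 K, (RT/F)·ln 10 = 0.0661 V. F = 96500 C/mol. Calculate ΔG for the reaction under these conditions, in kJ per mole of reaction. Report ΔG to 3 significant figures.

−383 kJ/mol

With Co³⁺/Co²⁺ reduced at the cathode, E°cell = +1.82 − (−0.13) = +1.95 V and n = 2.
Here Q = ([Co²⁺(aq)]^2·[Pb²⁺(aq)]) / [Co³⁺(aq)]^2 = 0.0794 (log Q = −1.100), giving E = +1.95 − (0.0661/2)·(−1.100) = +1.9864 V.
ΔG = −nFE = −(2)(96500)(+1.9864) J/mol = −383 kJ/mol.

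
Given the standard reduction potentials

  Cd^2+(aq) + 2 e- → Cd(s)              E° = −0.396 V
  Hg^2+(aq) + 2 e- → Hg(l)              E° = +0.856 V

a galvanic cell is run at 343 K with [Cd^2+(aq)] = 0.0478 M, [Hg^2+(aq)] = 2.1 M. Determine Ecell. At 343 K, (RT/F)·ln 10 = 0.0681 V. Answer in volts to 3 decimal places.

Since E°(Hg²⁺/Hg) > E°(Cd²⁺/Cd), Hg²⁺/Hg serves as the cathode.
The standard potential is +0.856 − (−0.396) = +1.252 V and the balanced reaction transfers n = 2 electrons.
Balancing gives Hg^2+(aq) + Cd(s) → Hg(l) + Cd^2+(aq); hence Q = [Cd^2+(aq)] / [Hg^2+(aq)] = 0.0228 (log Q = −1.643).
E = E° − (0.0681/n)·log Q = +1.252 − (0.0681/2)(−1.643) = +1.308 V.

+1.308 V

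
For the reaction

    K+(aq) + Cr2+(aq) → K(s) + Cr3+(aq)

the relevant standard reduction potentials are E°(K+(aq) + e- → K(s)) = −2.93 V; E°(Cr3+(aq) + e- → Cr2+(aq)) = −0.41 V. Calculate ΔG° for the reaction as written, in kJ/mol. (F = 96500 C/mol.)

In the reaction as written K+(aq) is reduced, so the K⁺/K couple is the cathode and Cr³⁺/Cr²⁺ is the anode.
E°cell = −2.93 − (−0.41) = −2.52 V; balancing electrons gives n = 1.
ΔG° = −nFE°cell = −(1)(96500)(−2.52) J/mol = +243 kJ/mol.

+243 kJ/mol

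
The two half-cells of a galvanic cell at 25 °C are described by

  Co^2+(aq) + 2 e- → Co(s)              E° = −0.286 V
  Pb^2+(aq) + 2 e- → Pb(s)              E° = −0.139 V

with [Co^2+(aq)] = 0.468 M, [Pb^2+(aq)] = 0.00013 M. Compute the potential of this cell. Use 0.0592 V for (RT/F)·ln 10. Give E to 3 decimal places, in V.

Since E°(Pb²⁺/Pb) > E°(Co²⁺/Co), Pb²⁺/Pb serves as the cathode.
The standard potential is −0.139 − (−0.286) = +0.147 V and the balanced reaction transfers n = 2 electrons.
Balancing gives Pb^2+(aq) + Co(s) → Pb(s) + Co^2+(aq); hence Q = [Co^2+(aq)] / [Pb^2+(aq)] = 3.6×10^3 (log Q = 3.556).
E = E° − (0.0592/n)·log Q = +0.147 − (0.0592/2)(3.556) = +0.042 V.

+0.042 V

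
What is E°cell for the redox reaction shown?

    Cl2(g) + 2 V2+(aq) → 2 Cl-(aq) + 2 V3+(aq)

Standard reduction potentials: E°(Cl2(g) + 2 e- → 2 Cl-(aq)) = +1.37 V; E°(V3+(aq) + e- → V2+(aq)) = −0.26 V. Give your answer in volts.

+1.63 V

In the reaction as written, Cl2(g) is reduced (cathode) and V3+(aq) is produced by oxidation at the anode.
E°cell = E°(cathode) − E°(anode) = +1.37 − (−0.26) = +1.63 V.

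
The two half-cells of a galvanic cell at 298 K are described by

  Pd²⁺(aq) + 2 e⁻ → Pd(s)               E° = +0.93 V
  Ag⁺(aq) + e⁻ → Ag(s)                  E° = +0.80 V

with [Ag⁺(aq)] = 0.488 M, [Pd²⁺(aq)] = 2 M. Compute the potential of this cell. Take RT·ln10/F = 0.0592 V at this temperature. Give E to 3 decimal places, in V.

+0.157 V

Pd²⁺/Pd is reduced (cathode, E° = +0.93 V) and Ag⁺/Ag is oxidized (anode).
The standard potential is +0.93 − (+0.80) = +0.13 V and the balanced reaction transfers n = 2 electrons.
Balancing gives Pd²⁺(aq) + 2 Ag(s) → Pd(s) + 2 Ag⁺(aq); hence Q = [Ag⁺(aq)]^2 / [Pd²⁺(aq)] = 0.119 (log Q = −0.924).
By the Nernst equation, E = +0.13 − (0.0592/2)·(−0.924) = +0.157 V.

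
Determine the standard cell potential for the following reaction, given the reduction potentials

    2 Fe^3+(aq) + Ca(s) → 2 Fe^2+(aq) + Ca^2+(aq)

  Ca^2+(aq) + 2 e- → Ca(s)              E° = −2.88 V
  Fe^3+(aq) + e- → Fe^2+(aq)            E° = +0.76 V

Fe^3+(aq) gains electrons, so the Fe³⁺/Fe²⁺ couple is the cathode; the Ca²⁺/Ca couple is the anode.
E°cell = E°(cathode) − E°(anode) = +0.76 − (−2.88) = +3.64 V.
The positive value indicates the reaction is spontaneous as written.

+3.64 V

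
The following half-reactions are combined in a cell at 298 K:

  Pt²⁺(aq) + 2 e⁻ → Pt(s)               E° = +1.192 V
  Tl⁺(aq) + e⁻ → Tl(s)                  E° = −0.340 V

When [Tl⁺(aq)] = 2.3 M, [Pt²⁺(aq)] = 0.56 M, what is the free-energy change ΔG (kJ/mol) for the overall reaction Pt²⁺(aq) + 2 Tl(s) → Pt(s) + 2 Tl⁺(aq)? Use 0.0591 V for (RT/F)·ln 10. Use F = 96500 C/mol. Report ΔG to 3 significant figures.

−290 kJ/mol

The standard cell potential is +1.192 − (−0.340) = +1.532 V, with n = 2 electrons in the balanced equation.
Q = [Tl⁺(aq)]^2 / [Pt²⁺(aq)] = 9.45, so log Q = 0.975 and E = +1.532 − (0.0591/2)(0.975) = +1.5032 V.
Finally ΔG = −nFE = −(2)(96500 C/mol)(+1.5032 V) = −290 kJ/mol.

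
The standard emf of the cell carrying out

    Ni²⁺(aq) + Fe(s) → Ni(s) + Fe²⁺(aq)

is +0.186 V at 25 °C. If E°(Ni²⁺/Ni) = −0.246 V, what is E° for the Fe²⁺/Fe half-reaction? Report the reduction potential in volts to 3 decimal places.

−0.432 V

In the reaction as written the Ni²⁺/Ni couple is reduced (cathode) and Fe²⁺/Fe is oxidized (anode), so E°cell = E°(Ni²⁺/Ni) − E°(Fe²⁺/Fe).
E°(Fe²⁺/Fe) = E°(cathode) − E°cell = −0.246 − (+0.186) = −0.432 V.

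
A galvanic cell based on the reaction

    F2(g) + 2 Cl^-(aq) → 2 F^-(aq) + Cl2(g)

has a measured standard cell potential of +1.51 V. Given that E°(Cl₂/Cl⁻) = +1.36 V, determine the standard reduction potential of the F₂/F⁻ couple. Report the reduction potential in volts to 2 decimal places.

+2.87 V

In the reaction as written the F₂/F⁻ couple is reduced (cathode) and Cl₂/Cl⁻ is oxidized (anode), so E°cell = E°(F₂/F⁻) − E°(Cl₂/Cl⁻).
E°(F₂/F⁻) = E°cell + E°(anode) = +1.51 + (+1.36) = +2.87 V.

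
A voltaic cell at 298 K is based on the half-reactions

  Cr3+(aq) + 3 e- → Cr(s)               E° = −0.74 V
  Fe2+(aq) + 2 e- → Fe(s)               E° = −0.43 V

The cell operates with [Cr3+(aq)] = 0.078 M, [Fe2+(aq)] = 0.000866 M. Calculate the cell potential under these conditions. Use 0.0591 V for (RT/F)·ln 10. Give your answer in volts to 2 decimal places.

The Fe²⁺/Fe couple has the more positive E°, so it is the cathode; Cr³⁺/Cr is the anode.
E°cell = E°cat − E°an = −0.43 − (−0.74) = +0.31 V; n = 6.
For the overall reaction 3 Fe2+(aq) + 2 Cr(s) → 3 Fe(s) + 2 Cr3+(aq), Q = [Cr3+(aq)]^2 / [Fe2+(aq)]^3 = 9.37×10^6, giving log Q = 6.972.
Applying E = E° − (RT ln10/nF)·log Q gives +0.31 − (0.0591/6)(6.972) = +0.24 V.

+0.24 V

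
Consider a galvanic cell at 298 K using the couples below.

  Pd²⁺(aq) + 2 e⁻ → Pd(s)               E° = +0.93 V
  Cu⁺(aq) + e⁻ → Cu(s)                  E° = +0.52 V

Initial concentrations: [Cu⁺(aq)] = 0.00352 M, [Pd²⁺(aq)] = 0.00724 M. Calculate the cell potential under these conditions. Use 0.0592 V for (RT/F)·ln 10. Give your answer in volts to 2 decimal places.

Pd²⁺/Pd is reduced (cathode, E° = +0.93 V) and Cu⁺/Cu is oxidized (anode).
E°cell = E°cat − E°an = +0.93 − (+0.52) = +0.41 V; n = 2.
For the overall reaction Pd²⁺(aq) + 2 Cu(s) → Pd(s) + 2 Cu⁺(aq), Q = [Cu⁺(aq)]^2 / [Pd²⁺(aq)] = 0.00171, giving log Q = −2.767.
Applying E = E° − (RT ln10/nF)·log Q gives +0.41 − (0.0592/2)(−2.767) = +0.49 V.

+0.49 V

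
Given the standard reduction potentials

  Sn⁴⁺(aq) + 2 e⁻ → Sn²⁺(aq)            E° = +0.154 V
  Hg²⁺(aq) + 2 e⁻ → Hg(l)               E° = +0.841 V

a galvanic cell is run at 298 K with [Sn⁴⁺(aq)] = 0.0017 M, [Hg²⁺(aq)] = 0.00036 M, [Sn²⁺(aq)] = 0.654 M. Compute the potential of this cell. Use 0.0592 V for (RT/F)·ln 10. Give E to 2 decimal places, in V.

+0.66 V

Hg²⁺/Hg is reduced (cathode, E° = +0.841 V) and Sn⁴⁺/Sn²⁺ is oxidized (anode).
E°cell = E°cat − E°an = +0.841 − (+0.154) = +0.687 V; n = 2.
For the overall reaction Hg²⁺(aq) + Sn²⁺(aq) → Hg(l) + Sn⁴⁺(aq), Q = [Sn⁴⁺(aq)] / ([Hg²⁺(aq)]·[Sn²⁺(aq)]) = 7.22, giving log Q = 0.859.
By the Nernst equation, E = +0.687 − (0.0592/2)·(0.859) = +0.66 V.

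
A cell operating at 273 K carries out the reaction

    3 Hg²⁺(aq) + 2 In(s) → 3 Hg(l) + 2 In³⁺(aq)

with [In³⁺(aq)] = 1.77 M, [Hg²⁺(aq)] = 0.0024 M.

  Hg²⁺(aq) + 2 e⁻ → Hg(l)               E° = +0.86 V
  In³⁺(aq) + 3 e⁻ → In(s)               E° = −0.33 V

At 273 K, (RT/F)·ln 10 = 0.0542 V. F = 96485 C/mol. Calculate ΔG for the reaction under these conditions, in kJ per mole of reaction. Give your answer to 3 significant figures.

With Hg²⁺/Hg reduced at the cathode, E°cell = +0.86 − (−0.33) = +1.19 V and n = 6.
The reaction quotient is [In³⁺(aq)]^2 / [Hg²⁺(aq)]^3 = 2.27×10^8; by Nernst, E = +1.19 − (0.0542/6)(8.355) = +1.1145 V.
Then ΔG = −nFE = −6 × 96485 × +1.1145 J/mol = −645 kJ/mol.

−645 kJ/mol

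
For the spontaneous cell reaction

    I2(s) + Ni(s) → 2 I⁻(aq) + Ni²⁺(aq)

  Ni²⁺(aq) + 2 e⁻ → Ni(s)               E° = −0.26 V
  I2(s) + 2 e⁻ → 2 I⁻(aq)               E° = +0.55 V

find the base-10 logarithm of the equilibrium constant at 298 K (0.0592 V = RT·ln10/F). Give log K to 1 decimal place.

log K = 27.4

The I₂/I⁻ couple is reduced (cathode); E°cell = +0.55 − (−0.26) = +0.81 V with n = 2.
At equilibrium E = 0, so log K = nE°cell / 0.0592 = (2)(+0.81) / 0.0592 = 27.4.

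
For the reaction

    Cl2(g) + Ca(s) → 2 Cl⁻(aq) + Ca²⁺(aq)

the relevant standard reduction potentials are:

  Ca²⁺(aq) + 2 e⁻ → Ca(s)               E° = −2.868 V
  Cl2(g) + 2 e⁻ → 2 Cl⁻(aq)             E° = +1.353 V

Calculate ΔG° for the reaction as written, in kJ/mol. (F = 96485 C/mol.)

In the reaction as written Cl2(g) is reduced, so the Cl₂/Cl⁻ couple is the cathode and Ca²⁺/Ca is the anode.
E°cell = +1.353 − (−2.868) = +4.221 V; balancing electrons gives n = 2.
ΔG° = −nFE°cell = −(2)(96485)(+4.221) J/mol = −815 kJ/mol.

−815 kJ/mol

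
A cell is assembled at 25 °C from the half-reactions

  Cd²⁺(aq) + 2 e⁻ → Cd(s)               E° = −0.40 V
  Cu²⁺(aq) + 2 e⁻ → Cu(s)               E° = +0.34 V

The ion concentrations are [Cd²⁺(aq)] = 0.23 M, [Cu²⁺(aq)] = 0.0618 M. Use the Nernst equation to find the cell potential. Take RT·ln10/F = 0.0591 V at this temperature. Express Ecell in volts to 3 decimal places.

The Cu²⁺/Cu couple has the more positive E°, so it is the cathode; Cd²⁺/Cd is the anode.
E°cell = +0.34 − (−0.40) = +0.74 V, with n = 2 electrons transferred.
Balancing gives Cu²⁺(aq) + Cd(s) → Cu(s) + Cd²⁺(aq); hence Q = [Cd²⁺(aq)] / [Cu²⁺(aq)] = 3.72 (log Q = 0.571).
By the Nernst equation, E = +0.74 − (0.0591/2)·(0.571) = +0.723 V.

+0.723 V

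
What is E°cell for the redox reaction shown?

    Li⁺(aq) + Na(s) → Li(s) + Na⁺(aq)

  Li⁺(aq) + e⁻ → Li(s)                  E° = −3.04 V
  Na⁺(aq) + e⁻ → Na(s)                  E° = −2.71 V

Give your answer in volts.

−0.33 V

Li⁺(aq) gains electrons, so the Li⁺/Li couple is the cathode; the Na⁺/Na couple is the anode.
E°cell = E°(cathode) − E°(anode) = −3.04 − (−2.71) = −0.33 V.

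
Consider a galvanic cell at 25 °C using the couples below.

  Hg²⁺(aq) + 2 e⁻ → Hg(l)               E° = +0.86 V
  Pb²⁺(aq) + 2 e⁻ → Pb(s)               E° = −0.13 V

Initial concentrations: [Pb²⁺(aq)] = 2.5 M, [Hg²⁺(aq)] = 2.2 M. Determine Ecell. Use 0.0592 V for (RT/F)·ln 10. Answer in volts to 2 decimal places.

The Hg²⁺/Hg couple has the more positive E°, so it is the cathode; Pb²⁺/Pb is the anode.
The standard potential is +0.86 − (−0.13) = +0.99 V and the balanced reaction transfers n = 2 electrons.
Balancing gives Hg²⁺(aq) + Pb(s) → Hg(l) + Pb²⁺(aq); hence Q = [Pb²⁺(aq)] / [Hg²⁺(aq)] = 1.14 (log Q = 0.056).
Applying E = E° − (RT ln10/nF)·log Q gives +0.99 − (0.0592/2)(0.056) = +0.99 V.

+0.99 V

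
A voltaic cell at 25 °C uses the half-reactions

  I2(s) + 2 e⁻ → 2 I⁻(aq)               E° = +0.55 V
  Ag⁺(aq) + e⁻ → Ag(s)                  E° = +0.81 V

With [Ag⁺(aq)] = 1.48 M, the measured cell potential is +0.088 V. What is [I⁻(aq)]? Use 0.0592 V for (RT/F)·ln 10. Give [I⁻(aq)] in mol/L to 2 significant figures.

Ag⁺/Ag is the cathode (higher E°); E°cell = +0.81 − (+0.55) = +0.26 V with n = 2.
Since E = E° − (0.0592/n)·log Q, log Q = n(E° − E)/0.0592 = 5.811.
The balanced reaction is 2 Ag⁺(aq) + 2 I⁻(aq) → 2 Ag(s) + I2(s), so Q = 1 / ([Ag⁺(aq)]^2·[I⁻(aq)]^2).
Solving for the unknown gives log [I⁻(aq)] = −3.076, so [I⁻(aq)] ≈ 0.00084 M.

0.00084 M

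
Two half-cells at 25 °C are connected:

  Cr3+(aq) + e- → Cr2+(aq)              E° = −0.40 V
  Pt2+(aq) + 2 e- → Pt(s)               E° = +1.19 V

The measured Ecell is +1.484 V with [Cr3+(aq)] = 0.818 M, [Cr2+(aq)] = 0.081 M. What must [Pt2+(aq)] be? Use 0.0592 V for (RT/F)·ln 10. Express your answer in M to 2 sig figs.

The Pt²⁺/Pt couple has the larger reduction potential, so it is the cathode: E°cell = +1.19 − (−0.40) = +1.59 V and n = 2.
From the Nernst equation, log Q = n(E° − E)/0.0592 = 2·(+1.59 − (+1.484))/0.0592 = 3.581.
Balancing electrons gives Pt2+(aq) + 2 Cr2+(aq) → Pt(s) + 2 Cr3+(aq); thus Q = [Cr3+(aq)]^2 / ([Pt2+(aq)]·[Cr2+(aq)]^2).
Substituting the known concentrations and solving, log [Pt2+(aq)] = −1.572 and [Pt2+(aq)] = 0.027 M.

0.027 M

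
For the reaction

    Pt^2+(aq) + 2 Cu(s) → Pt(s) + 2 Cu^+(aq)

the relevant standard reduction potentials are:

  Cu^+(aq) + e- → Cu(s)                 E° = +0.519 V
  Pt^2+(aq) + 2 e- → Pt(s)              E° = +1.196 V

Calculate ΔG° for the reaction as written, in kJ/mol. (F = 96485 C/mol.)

−131 kJ/mol

In the reaction as written Pt^2+(aq) is reduced, so the Pt²⁺/Pt couple is the cathode and Cu⁺/Cu is the anode.
E°cell = +1.196 − (+0.519) = +0.677 V; balancing electrons gives n = 2.
ΔG° = −nFE°cell = −(2)(96485)(+0.677) J/mol = −131 kJ/mol.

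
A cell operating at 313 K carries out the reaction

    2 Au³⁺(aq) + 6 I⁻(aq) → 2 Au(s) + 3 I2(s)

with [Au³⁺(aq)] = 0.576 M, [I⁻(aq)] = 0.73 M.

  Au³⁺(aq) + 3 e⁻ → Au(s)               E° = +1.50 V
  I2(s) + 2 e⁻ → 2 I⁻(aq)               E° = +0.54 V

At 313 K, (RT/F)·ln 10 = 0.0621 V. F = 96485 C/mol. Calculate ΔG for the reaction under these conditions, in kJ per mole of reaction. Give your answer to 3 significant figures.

With Au³⁺/Au reduced at the cathode, E°cell = +1.50 − (+0.54) = +0.96 V and n = 6.
Here Q = 1 / ([Au³⁺(aq)]^2·[I⁻(aq)]^6) = 19.9 (log Q = 1.299), giving E = +0.96 − (0.0621/6)·(1.299) = +0.9466 V.
Then ΔG = −nFE = −6 × 96485 × +0.9466 J/mol = −548 kJ/mol.

−548 kJ/mol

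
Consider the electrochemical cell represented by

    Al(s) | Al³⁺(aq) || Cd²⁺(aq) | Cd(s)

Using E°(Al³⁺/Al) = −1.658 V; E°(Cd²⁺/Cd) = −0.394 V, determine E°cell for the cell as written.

By convention the left-hand electrode in cell notation is the anode (oxidation) and the right-hand electrode is the cathode (reduction).
E°cell = E°(right) − E°(left) = −0.394 − (−1.658) = +1.264 V.

+1.264 V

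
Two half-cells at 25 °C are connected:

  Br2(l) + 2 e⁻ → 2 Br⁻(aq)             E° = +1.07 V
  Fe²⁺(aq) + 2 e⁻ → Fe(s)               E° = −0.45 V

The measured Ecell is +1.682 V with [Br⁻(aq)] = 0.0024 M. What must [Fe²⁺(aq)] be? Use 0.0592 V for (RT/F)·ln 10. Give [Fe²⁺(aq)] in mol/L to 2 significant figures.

The Br₂/Br⁻ couple has the larger reduction potential, so it is the cathode: E°cell = +1.07 − (−0.45) = +1.52 V and n = 2.
From the Nernst equation, log Q = n(E° − E)/0.0592 = 2·(+1.52 − (+1.682))/0.0592 = −5.473.
The balanced reaction is Br2(l) + Fe(s) → 2 Br⁻(aq) + Fe²⁺(aq), so Q = [Br⁻(aq)]^2·[Fe²⁺(aq)].
Isolating [Fe²⁺(aq)] in Q = 10^{−5.473} yields log [Fe²⁺(aq)] = −0.233, i.e. 0.58 M.

0.58 M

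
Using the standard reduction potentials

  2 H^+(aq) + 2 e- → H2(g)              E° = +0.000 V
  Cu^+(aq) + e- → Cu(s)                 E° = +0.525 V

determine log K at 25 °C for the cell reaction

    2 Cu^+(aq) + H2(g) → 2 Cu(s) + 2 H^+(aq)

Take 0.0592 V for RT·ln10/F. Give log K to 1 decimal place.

The Cu⁺/Cu couple is reduced (cathode); E°cell = +0.525 − (+0.000) = +0.525 V with n = 2.
At equilibrium E = 0, so log K = nE°cell / 0.0592 = (2)(+0.525) / 0.0592 = 17.7.

log K = 17.7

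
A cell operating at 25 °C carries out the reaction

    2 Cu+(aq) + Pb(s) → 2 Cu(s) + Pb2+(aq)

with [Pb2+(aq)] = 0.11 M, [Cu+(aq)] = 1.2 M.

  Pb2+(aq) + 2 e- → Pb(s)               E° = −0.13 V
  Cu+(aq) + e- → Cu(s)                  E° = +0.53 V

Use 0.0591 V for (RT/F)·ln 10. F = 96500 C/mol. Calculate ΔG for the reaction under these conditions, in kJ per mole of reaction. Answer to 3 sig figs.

The standard cell potential is +0.53 − (−0.13) = +0.66 V, with n = 2 electrons in the balanced equation.
The reaction quotient is [Pb2+(aq)] / [Cu+(aq)]^2 = 0.0764; by Nernst, E = +0.66 − (0.0591/2)(−1.117) = +0.6930 V.
Finally ΔG = −nFE = −(2)(96500 C/mol)(+0.6930 V) = −134 kJ/mol.

−134 kJ/mol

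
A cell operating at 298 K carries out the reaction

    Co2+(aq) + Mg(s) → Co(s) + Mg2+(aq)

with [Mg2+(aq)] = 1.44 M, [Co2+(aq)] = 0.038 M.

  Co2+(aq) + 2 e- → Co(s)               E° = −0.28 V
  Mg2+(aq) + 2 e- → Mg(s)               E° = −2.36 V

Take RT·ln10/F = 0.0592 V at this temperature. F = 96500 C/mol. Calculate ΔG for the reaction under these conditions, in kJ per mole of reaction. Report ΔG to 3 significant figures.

E°cell = −0.28 − (−2.36) = +2.08 V; the balanced reaction transfers n = 2 electrons.
Q = [Mg2+(aq)] / [Co2+(aq)] = 37.9, so log Q = 1.579 and E = +2.08 − (0.0592/2)(1.579) = +2.0333 V.
ΔG = −nFE = −(2)(96500)(+2.0333) J/mol = −392 kJ/mol.

−392 kJ/mol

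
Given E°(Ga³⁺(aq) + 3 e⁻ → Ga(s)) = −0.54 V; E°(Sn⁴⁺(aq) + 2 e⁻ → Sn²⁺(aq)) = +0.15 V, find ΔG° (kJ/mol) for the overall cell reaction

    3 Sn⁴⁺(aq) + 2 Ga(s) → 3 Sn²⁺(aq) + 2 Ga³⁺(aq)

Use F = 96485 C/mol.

−399 kJ/mol

In the reaction as written Sn⁴⁺(aq) is reduced, so the Sn⁴⁺/Sn²⁺ couple is the cathode and Ga³⁺/Ga is the anode.
E°cell = +0.15 − (−0.54) = +0.69 V; balancing electrons gives n = 6.
ΔG° = −nFE°cell = −(6)(96485)(+0.69) J/mol = −399 kJ/mol.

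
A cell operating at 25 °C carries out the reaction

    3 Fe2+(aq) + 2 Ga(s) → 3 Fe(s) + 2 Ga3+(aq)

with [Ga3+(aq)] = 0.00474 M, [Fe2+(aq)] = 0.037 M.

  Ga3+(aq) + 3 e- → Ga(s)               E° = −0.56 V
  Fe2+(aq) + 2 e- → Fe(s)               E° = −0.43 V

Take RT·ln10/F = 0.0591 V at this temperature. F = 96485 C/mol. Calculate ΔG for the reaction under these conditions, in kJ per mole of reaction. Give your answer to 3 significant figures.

E°cell = −0.43 − (−0.56) = +0.13 V; the balanced reaction transfers n = 6 electrons.
The reaction quotient is [Ga3+(aq)]^2 / [Fe2+(aq)]^3 = 0.444; by Nernst, E = +0.13 − (0.0591/6)(−0.353) = +0.1335 V.
Then ΔG = −nFE = −6 × 96485 × +0.1335 J/mol = −77.3 kJ/mol.

−77.3 kJ/mol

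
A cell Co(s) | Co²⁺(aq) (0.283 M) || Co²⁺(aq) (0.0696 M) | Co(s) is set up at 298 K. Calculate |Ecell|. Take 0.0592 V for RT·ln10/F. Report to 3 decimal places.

For a concentration cell E°cell = 0, since both electrodes use the same couple.
The compartment with the higher Co²⁺(aq) concentration (0.283 M) acts as the cathode; ions are reduced there and produced at the dilute (0.0696 M) anode.
With n = 2, Ecell = −(0.0592/2)·log([dilute]/[conc]) = −(0.0592/2)·log(0.0696/0.283) = +0.018 V.

0.018 V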